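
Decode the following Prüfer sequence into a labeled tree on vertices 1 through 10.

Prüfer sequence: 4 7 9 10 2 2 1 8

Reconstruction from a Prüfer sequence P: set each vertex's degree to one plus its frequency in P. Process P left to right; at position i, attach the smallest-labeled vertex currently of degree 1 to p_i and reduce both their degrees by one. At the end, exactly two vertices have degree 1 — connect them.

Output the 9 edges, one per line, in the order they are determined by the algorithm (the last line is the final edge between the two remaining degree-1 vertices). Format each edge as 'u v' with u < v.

Answer: 3 4
4 7
5 9
6 10
2 7
2 9
1 2
1 8
8 10

Derivation:
Initial degrees: {1:2, 2:3, 3:1, 4:2, 5:1, 6:1, 7:2, 8:2, 9:2, 10:2}
Step 1: smallest deg-1 vertex = 3, p_1 = 4. Add edge {3,4}. Now deg[3]=0, deg[4]=1.
Step 2: smallest deg-1 vertex = 4, p_2 = 7. Add edge {4,7}. Now deg[4]=0, deg[7]=1.
Step 3: smallest deg-1 vertex = 5, p_3 = 9. Add edge {5,9}. Now deg[5]=0, deg[9]=1.
Step 4: smallest deg-1 vertex = 6, p_4 = 10. Add edge {6,10}. Now deg[6]=0, deg[10]=1.
Step 5: smallest deg-1 vertex = 7, p_5 = 2. Add edge {2,7}. Now deg[7]=0, deg[2]=2.
Step 6: smallest deg-1 vertex = 9, p_6 = 2. Add edge {2,9}. Now deg[9]=0, deg[2]=1.
Step 7: smallest deg-1 vertex = 2, p_7 = 1. Add edge {1,2}. Now deg[2]=0, deg[1]=1.
Step 8: smallest deg-1 vertex = 1, p_8 = 8. Add edge {1,8}. Now deg[1]=0, deg[8]=1.
Final: two remaining deg-1 vertices are 8, 10. Add edge {8,10}.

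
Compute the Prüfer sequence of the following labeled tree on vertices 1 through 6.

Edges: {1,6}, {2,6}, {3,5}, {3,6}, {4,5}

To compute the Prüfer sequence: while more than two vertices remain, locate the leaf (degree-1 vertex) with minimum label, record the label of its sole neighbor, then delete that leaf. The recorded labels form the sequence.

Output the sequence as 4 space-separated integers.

Step 1: leaves = {1,2,4}. Remove smallest leaf 1, emit neighbor 6.
Step 2: leaves = {2,4}. Remove smallest leaf 2, emit neighbor 6.
Step 3: leaves = {4,6}. Remove smallest leaf 4, emit neighbor 5.
Step 4: leaves = {5,6}. Remove smallest leaf 5, emit neighbor 3.
Done: 2 vertices remain (3, 6). Sequence = [6 6 5 3]

Answer: 6 6 5 3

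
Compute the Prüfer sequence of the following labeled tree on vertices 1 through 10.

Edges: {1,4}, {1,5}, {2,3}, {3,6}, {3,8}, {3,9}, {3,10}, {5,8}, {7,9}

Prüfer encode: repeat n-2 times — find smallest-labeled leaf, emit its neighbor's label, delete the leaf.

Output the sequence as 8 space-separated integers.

Step 1: leaves = {2,4,6,7,10}. Remove smallest leaf 2, emit neighbor 3.
Step 2: leaves = {4,6,7,10}. Remove smallest leaf 4, emit neighbor 1.
Step 3: leaves = {1,6,7,10}. Remove smallest leaf 1, emit neighbor 5.
Step 4: leaves = {5,6,7,10}. Remove smallest leaf 5, emit neighbor 8.
Step 5: leaves = {6,7,8,10}. Remove smallest leaf 6, emit neighbor 3.
Step 6: leaves = {7,8,10}. Remove smallest leaf 7, emit neighbor 9.
Step 7: leaves = {8,9,10}. Remove smallest leaf 8, emit neighbor 3.
Step 8: leaves = {9,10}. Remove smallest leaf 9, emit neighbor 3.
Done: 2 vertices remain (3, 10). Sequence = [3 1 5 8 3 9 3 3]

Answer: 3 1 5 8 3 9 3 3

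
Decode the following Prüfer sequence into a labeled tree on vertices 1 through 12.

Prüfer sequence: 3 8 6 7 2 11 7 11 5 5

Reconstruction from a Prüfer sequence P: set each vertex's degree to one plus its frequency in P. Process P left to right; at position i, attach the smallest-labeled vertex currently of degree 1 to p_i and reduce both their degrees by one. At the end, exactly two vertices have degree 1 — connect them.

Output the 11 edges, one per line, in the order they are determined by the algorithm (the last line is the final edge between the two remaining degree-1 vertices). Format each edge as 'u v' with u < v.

Answer: 1 3
3 8
4 6
6 7
2 8
2 11
7 9
7 11
5 10
5 11
5 12

Derivation:
Initial degrees: {1:1, 2:2, 3:2, 4:1, 5:3, 6:2, 7:3, 8:2, 9:1, 10:1, 11:3, 12:1}
Step 1: smallest deg-1 vertex = 1, p_1 = 3. Add edge {1,3}. Now deg[1]=0, deg[3]=1.
Step 2: smallest deg-1 vertex = 3, p_2 = 8. Add edge {3,8}. Now deg[3]=0, deg[8]=1.
Step 3: smallest deg-1 vertex = 4, p_3 = 6. Add edge {4,6}. Now deg[4]=0, deg[6]=1.
Step 4: smallest deg-1 vertex = 6, p_4 = 7. Add edge {6,7}. Now deg[6]=0, deg[7]=2.
Step 5: smallest deg-1 vertex = 8, p_5 = 2. Add edge {2,8}. Now deg[8]=0, deg[2]=1.
Step 6: smallest deg-1 vertex = 2, p_6 = 11. Add edge {2,11}. Now deg[2]=0, deg[11]=2.
Step 7: smallest deg-1 vertex = 9, p_7 = 7. Add edge {7,9}. Now deg[9]=0, deg[7]=1.
Step 8: smallest deg-1 vertex = 7, p_8 = 11. Add edge {7,11}. Now deg[7]=0, deg[11]=1.
Step 9: smallest deg-1 vertex = 10, p_9 = 5. Add edge {5,10}. Now deg[10]=0, deg[5]=2.
Step 10: smallest deg-1 vertex = 11, p_10 = 5. Add edge {5,11}. Now deg[11]=0, deg[5]=1.
Final: two remaining deg-1 vertices are 5, 12. Add edge {5,12}.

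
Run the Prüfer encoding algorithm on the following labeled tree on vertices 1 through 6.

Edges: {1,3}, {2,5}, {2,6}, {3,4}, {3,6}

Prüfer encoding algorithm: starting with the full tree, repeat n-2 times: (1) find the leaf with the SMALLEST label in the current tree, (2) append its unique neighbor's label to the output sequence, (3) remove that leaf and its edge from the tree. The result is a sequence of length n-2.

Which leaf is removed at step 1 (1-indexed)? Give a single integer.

Answer: 1

Derivation:
Step 1: current leaves = {1,4,5}. Remove leaf 1 (neighbor: 3).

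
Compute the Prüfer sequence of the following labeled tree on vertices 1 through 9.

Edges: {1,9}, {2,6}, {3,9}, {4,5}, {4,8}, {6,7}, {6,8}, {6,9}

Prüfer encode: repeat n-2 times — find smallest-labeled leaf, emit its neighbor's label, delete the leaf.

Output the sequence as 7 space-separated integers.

Step 1: leaves = {1,2,3,5,7}. Remove smallest leaf 1, emit neighbor 9.
Step 2: leaves = {2,3,5,7}. Remove smallest leaf 2, emit neighbor 6.
Step 3: leaves = {3,5,7}. Remove smallest leaf 3, emit neighbor 9.
Step 4: leaves = {5,7,9}. Remove smallest leaf 5, emit neighbor 4.
Step 5: leaves = {4,7,9}. Remove smallest leaf 4, emit neighbor 8.
Step 6: leaves = {7,8,9}. Remove smallest leaf 7, emit neighbor 6.
Step 7: leaves = {8,9}. Remove smallest leaf 8, emit neighbor 6.
Done: 2 vertices remain (6, 9). Sequence = [9 6 9 4 8 6 6]

Answer: 9 6 9 4 8 6 6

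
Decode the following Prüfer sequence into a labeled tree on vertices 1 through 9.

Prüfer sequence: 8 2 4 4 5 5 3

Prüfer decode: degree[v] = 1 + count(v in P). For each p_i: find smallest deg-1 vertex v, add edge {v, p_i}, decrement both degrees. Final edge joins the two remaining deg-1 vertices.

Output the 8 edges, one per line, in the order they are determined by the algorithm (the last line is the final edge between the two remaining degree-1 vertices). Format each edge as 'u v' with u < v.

Initial degrees: {1:1, 2:2, 3:2, 4:3, 5:3, 6:1, 7:1, 8:2, 9:1}
Step 1: smallest deg-1 vertex = 1, p_1 = 8. Add edge {1,8}. Now deg[1]=0, deg[8]=1.
Step 2: smallest deg-1 vertex = 6, p_2 = 2. Add edge {2,6}. Now deg[6]=0, deg[2]=1.
Step 3: smallest deg-1 vertex = 2, p_3 = 4. Add edge {2,4}. Now deg[2]=0, deg[4]=2.
Step 4: smallest deg-1 vertex = 7, p_4 = 4. Add edge {4,7}. Now deg[7]=0, deg[4]=1.
Step 5: smallest deg-1 vertex = 4, p_5 = 5. Add edge {4,5}. Now deg[4]=0, deg[5]=2.
Step 6: smallest deg-1 vertex = 8, p_6 = 5. Add edge {5,8}. Now deg[8]=0, deg[5]=1.
Step 7: smallest deg-1 vertex = 5, p_7 = 3. Add edge {3,5}. Now deg[5]=0, deg[3]=1.
Final: two remaining deg-1 vertices are 3, 9. Add edge {3,9}.

Answer: 1 8
2 6
2 4
4 7
4 5
5 8
3 5
3 9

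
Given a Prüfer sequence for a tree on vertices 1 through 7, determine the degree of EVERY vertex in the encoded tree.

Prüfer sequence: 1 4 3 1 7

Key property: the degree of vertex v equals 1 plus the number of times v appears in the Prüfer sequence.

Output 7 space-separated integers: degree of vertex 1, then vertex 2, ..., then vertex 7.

Answer: 3 1 2 2 1 1 2

Derivation:
p_1 = 1: count[1] becomes 1
p_2 = 4: count[4] becomes 1
p_3 = 3: count[3] becomes 1
p_4 = 1: count[1] becomes 2
p_5 = 7: count[7] becomes 1
Degrees (1 + count): deg[1]=1+2=3, deg[2]=1+0=1, deg[3]=1+1=2, deg[4]=1+1=2, deg[5]=1+0=1, deg[6]=1+0=1, deg[7]=1+1=2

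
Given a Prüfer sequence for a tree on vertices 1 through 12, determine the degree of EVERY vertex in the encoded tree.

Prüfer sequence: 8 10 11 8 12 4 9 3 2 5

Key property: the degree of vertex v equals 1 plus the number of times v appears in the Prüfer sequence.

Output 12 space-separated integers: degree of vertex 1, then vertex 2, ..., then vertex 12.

Answer: 1 2 2 2 2 1 1 3 2 2 2 2

Derivation:
p_1 = 8: count[8] becomes 1
p_2 = 10: count[10] becomes 1
p_3 = 11: count[11] becomes 1
p_4 = 8: count[8] becomes 2
p_5 = 12: count[12] becomes 1
p_6 = 4: count[4] becomes 1
p_7 = 9: count[9] becomes 1
p_8 = 3: count[3] becomes 1
p_9 = 2: count[2] becomes 1
p_10 = 5: count[5] becomes 1
Degrees (1 + count): deg[1]=1+0=1, deg[2]=1+1=2, deg[3]=1+1=2, deg[4]=1+1=2, deg[5]=1+1=2, deg[6]=1+0=1, deg[7]=1+0=1, deg[8]=1+2=3, deg[9]=1+1=2, deg[10]=1+1=2, deg[11]=1+1=2, deg[12]=1+1=2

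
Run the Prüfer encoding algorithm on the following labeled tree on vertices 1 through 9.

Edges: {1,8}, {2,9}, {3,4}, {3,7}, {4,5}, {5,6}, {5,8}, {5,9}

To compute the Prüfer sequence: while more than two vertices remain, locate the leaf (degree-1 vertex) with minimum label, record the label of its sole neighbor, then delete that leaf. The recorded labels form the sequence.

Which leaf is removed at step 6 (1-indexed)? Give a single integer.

Step 1: current leaves = {1,2,6,7}. Remove leaf 1 (neighbor: 8).
Step 2: current leaves = {2,6,7,8}. Remove leaf 2 (neighbor: 9).
Step 3: current leaves = {6,7,8,9}. Remove leaf 6 (neighbor: 5).
Step 4: current leaves = {7,8,9}. Remove leaf 7 (neighbor: 3).
Step 5: current leaves = {3,8,9}. Remove leaf 3 (neighbor: 4).
Step 6: current leaves = {4,8,9}. Remove leaf 4 (neighbor: 5).

Answer: 4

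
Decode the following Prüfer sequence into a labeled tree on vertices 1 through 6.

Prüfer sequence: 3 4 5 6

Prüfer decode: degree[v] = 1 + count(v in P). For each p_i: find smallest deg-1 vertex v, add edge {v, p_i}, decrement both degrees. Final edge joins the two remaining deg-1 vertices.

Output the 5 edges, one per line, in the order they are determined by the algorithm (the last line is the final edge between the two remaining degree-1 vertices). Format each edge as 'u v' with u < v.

Answer: 1 3
2 4
3 5
4 6
5 6

Derivation:
Initial degrees: {1:1, 2:1, 3:2, 4:2, 5:2, 6:2}
Step 1: smallest deg-1 vertex = 1, p_1 = 3. Add edge {1,3}. Now deg[1]=0, deg[3]=1.
Step 2: smallest deg-1 vertex = 2, p_2 = 4. Add edge {2,4}. Now deg[2]=0, deg[4]=1.
Step 3: smallest deg-1 vertex = 3, p_3 = 5. Add edge {3,5}. Now deg[3]=0, deg[5]=1.
Step 4: smallest deg-1 vertex = 4, p_4 = 6. Add edge {4,6}. Now deg[4]=0, deg[6]=1.
Final: two remaining deg-1 vertices are 5, 6. Add edge {5,6}.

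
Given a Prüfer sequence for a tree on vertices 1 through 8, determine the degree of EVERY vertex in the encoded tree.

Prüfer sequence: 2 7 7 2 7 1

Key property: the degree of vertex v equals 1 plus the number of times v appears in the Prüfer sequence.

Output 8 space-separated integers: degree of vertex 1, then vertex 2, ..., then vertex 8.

p_1 = 2: count[2] becomes 1
p_2 = 7: count[7] becomes 1
p_3 = 7: count[7] becomes 2
p_4 = 2: count[2] becomes 2
p_5 = 7: count[7] becomes 3
p_6 = 1: count[1] becomes 1
Degrees (1 + count): deg[1]=1+1=2, deg[2]=1+2=3, deg[3]=1+0=1, deg[4]=1+0=1, deg[5]=1+0=1, deg[6]=1+0=1, deg[7]=1+3=4, deg[8]=1+0=1

Answer: 2 3 1 1 1 1 4 1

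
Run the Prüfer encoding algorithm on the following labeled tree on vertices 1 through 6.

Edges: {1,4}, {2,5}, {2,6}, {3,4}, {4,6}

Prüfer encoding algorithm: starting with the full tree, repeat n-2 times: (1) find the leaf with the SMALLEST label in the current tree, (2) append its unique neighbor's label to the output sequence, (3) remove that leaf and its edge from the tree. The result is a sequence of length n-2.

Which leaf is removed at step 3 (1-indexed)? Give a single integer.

Answer: 4

Derivation:
Step 1: current leaves = {1,3,5}. Remove leaf 1 (neighbor: 4).
Step 2: current leaves = {3,5}. Remove leaf 3 (neighbor: 4).
Step 3: current leaves = {4,5}. Remove leaf 4 (neighbor: 6).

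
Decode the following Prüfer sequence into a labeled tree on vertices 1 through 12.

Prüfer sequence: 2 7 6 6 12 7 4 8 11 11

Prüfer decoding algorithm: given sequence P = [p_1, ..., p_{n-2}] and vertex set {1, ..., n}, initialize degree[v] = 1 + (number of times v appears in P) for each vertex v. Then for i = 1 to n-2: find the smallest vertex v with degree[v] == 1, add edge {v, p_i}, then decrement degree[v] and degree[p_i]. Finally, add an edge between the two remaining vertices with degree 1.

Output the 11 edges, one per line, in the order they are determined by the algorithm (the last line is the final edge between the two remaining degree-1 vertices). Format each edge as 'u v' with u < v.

Answer: 1 2
2 7
3 6
5 6
6 12
7 9
4 7
4 8
8 11
10 11
11 12

Derivation:
Initial degrees: {1:1, 2:2, 3:1, 4:2, 5:1, 6:3, 7:3, 8:2, 9:1, 10:1, 11:3, 12:2}
Step 1: smallest deg-1 vertex = 1, p_1 = 2. Add edge {1,2}. Now deg[1]=0, deg[2]=1.
Step 2: smallest deg-1 vertex = 2, p_2 = 7. Add edge {2,7}. Now deg[2]=0, deg[7]=2.
Step 3: smallest deg-1 vertex = 3, p_3 = 6. Add edge {3,6}. Now deg[3]=0, deg[6]=2.
Step 4: smallest deg-1 vertex = 5, p_4 = 6. Add edge {5,6}. Now deg[5]=0, deg[6]=1.
Step 5: smallest deg-1 vertex = 6, p_5 = 12. Add edge {6,12}. Now deg[6]=0, deg[12]=1.
Step 6: smallest deg-1 vertex = 9, p_6 = 7. Add edge {7,9}. Now deg[9]=0, deg[7]=1.
Step 7: smallest deg-1 vertex = 7, p_7 = 4. Add edge {4,7}. Now deg[7]=0, deg[4]=1.
Step 8: smallest deg-1 vertex = 4, p_8 = 8. Add edge {4,8}. Now deg[4]=0, deg[8]=1.
Step 9: smallest deg-1 vertex = 8, p_9 = 11. Add edge {8,11}. Now deg[8]=0, deg[11]=2.
Step 10: smallest deg-1 vertex = 10, p_10 = 11. Add edge {10,11}. Now deg[10]=0, deg[11]=1.
Final: two remaining deg-1 vertices are 11, 12. Add edge {11,12}.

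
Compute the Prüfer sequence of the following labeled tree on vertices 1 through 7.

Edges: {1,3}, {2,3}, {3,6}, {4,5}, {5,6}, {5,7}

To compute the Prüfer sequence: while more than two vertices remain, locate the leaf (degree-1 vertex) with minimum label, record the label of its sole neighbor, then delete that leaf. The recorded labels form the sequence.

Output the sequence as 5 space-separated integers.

Step 1: leaves = {1,2,4,7}. Remove smallest leaf 1, emit neighbor 3.
Step 2: leaves = {2,4,7}. Remove smallest leaf 2, emit neighbor 3.
Step 3: leaves = {3,4,7}. Remove smallest leaf 3, emit neighbor 6.
Step 4: leaves = {4,6,7}. Remove smallest leaf 4, emit neighbor 5.
Step 5: leaves = {6,7}. Remove smallest leaf 6, emit neighbor 5.
Done: 2 vertices remain (5, 7). Sequence = [3 3 6 5 5]

Answer: 3 3 6 5 5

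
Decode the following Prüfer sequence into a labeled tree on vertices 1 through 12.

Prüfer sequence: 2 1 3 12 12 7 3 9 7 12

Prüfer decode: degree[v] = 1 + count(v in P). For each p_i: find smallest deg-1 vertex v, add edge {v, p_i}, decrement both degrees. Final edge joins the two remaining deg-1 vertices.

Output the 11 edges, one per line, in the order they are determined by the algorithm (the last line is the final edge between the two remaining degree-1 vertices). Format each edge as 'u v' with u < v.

Answer: 2 4
1 2
1 3
5 12
6 12
7 8
3 10
3 9
7 9
7 12
11 12

Derivation:
Initial degrees: {1:2, 2:2, 3:3, 4:1, 5:1, 6:1, 7:3, 8:1, 9:2, 10:1, 11:1, 12:4}
Step 1: smallest deg-1 vertex = 4, p_1 = 2. Add edge {2,4}. Now deg[4]=0, deg[2]=1.
Step 2: smallest deg-1 vertex = 2, p_2 = 1. Add edge {1,2}. Now deg[2]=0, deg[1]=1.
Step 3: smallest deg-1 vertex = 1, p_3 = 3. Add edge {1,3}. Now deg[1]=0, deg[3]=2.
Step 4: smallest deg-1 vertex = 5, p_4 = 12. Add edge {5,12}. Now deg[5]=0, deg[12]=3.
Step 5: smallest deg-1 vertex = 6, p_5 = 12. Add edge {6,12}. Now deg[6]=0, deg[12]=2.
Step 6: smallest deg-1 vertex = 8, p_6 = 7. Add edge {7,8}. Now deg[8]=0, deg[7]=2.
Step 7: smallest deg-1 vertex = 10, p_7 = 3. Add edge {3,10}. Now deg[10]=0, deg[3]=1.
Step 8: smallest deg-1 vertex = 3, p_8 = 9. Add edge {3,9}. Now deg[3]=0, deg[9]=1.
Step 9: smallest deg-1 vertex = 9, p_9 = 7. Add edge {7,9}. Now deg[9]=0, deg[7]=1.
Step 10: smallest deg-1 vertex = 7, p_10 = 12. Add edge {7,12}. Now deg[7]=0, deg[12]=1.
Final: two remaining deg-1 vertices are 11, 12. Add edge {11,12}.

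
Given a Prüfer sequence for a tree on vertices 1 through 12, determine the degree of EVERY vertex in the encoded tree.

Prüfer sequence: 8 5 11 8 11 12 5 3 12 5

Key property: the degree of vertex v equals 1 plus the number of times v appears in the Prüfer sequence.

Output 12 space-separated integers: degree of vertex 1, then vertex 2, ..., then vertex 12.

p_1 = 8: count[8] becomes 1
p_2 = 5: count[5] becomes 1
p_3 = 11: count[11] becomes 1
p_4 = 8: count[8] becomes 2
p_5 = 11: count[11] becomes 2
p_6 = 12: count[12] becomes 1
p_7 = 5: count[5] becomes 2
p_8 = 3: count[3] becomes 1
p_9 = 12: count[12] becomes 2
p_10 = 5: count[5] becomes 3
Degrees (1 + count): deg[1]=1+0=1, deg[2]=1+0=1, deg[3]=1+1=2, deg[4]=1+0=1, deg[5]=1+3=4, deg[6]=1+0=1, deg[7]=1+0=1, deg[8]=1+2=3, deg[9]=1+0=1, deg[10]=1+0=1, deg[11]=1+2=3, deg[12]=1+2=3

Answer: 1 1 2 1 4 1 1 3 1 1 3 3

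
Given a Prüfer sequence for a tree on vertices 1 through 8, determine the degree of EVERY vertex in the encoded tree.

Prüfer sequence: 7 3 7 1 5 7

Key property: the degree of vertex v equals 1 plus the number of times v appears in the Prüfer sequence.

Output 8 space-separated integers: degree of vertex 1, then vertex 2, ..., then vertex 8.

p_1 = 7: count[7] becomes 1
p_2 = 3: count[3] becomes 1
p_3 = 7: count[7] becomes 2
p_4 = 1: count[1] becomes 1
p_5 = 5: count[5] becomes 1
p_6 = 7: count[7] becomes 3
Degrees (1 + count): deg[1]=1+1=2, deg[2]=1+0=1, deg[3]=1+1=2, deg[4]=1+0=1, deg[5]=1+1=2, deg[6]=1+0=1, deg[7]=1+3=4, deg[8]=1+0=1

Answer: 2 1 2 1 2 1 4 1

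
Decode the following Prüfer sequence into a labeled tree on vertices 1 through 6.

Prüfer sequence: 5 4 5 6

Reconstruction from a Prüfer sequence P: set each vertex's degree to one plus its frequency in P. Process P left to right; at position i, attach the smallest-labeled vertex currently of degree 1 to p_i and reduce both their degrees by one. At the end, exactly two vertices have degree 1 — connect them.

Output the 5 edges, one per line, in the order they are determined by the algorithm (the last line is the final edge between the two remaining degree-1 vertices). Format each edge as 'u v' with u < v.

Answer: 1 5
2 4
3 5
4 6
5 6

Derivation:
Initial degrees: {1:1, 2:1, 3:1, 4:2, 5:3, 6:2}
Step 1: smallest deg-1 vertex = 1, p_1 = 5. Add edge {1,5}. Now deg[1]=0, deg[5]=2.
Step 2: smallest deg-1 vertex = 2, p_2 = 4. Add edge {2,4}. Now deg[2]=0, deg[4]=1.
Step 3: smallest deg-1 vertex = 3, p_3 = 5. Add edge {3,5}. Now deg[3]=0, deg[5]=1.
Step 4: smallest deg-1 vertex = 4, p_4 = 6. Add edge {4,6}. Now deg[4]=0, deg[6]=1.
Final: two remaining deg-1 vertices are 5, 6. Add edge {5,6}.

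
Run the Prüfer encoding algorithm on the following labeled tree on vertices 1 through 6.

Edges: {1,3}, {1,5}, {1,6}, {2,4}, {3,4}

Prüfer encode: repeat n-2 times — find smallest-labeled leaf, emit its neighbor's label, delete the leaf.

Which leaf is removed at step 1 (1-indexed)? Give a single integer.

Step 1: current leaves = {2,5,6}. Remove leaf 2 (neighbor: 4).

Answer: 2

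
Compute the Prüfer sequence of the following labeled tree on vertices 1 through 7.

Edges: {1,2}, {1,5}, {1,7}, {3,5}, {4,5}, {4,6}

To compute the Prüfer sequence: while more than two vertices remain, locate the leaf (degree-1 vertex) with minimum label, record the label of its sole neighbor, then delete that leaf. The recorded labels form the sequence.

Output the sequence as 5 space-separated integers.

Answer: 1 5 4 5 1

Derivation:
Step 1: leaves = {2,3,6,7}. Remove smallest leaf 2, emit neighbor 1.
Step 2: leaves = {3,6,7}. Remove smallest leaf 3, emit neighbor 5.
Step 3: leaves = {6,7}. Remove smallest leaf 6, emit neighbor 4.
Step 4: leaves = {4,7}. Remove smallest leaf 4, emit neighbor 5.
Step 5: leaves = {5,7}. Remove smallest leaf 5, emit neighbor 1.
Done: 2 vertices remain (1, 7). Sequence = [1 5 4 5 1]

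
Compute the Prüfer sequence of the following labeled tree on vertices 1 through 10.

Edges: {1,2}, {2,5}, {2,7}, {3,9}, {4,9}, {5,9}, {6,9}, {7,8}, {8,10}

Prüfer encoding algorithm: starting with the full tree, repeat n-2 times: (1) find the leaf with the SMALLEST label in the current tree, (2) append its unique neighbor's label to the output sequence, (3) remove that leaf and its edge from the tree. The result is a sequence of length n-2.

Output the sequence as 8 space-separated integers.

Step 1: leaves = {1,3,4,6,10}. Remove smallest leaf 1, emit neighbor 2.
Step 2: leaves = {3,4,6,10}. Remove smallest leaf 3, emit neighbor 9.
Step 3: leaves = {4,6,10}. Remove smallest leaf 4, emit neighbor 9.
Step 4: leaves = {6,10}. Remove smallest leaf 6, emit neighbor 9.
Step 5: leaves = {9,10}. Remove smallest leaf 9, emit neighbor 5.
Step 6: leaves = {5,10}. Remove smallest leaf 5, emit neighbor 2.
Step 7: leaves = {2,10}. Remove smallest leaf 2, emit neighbor 7.
Step 8: leaves = {7,10}. Remove smallest leaf 7, emit neighbor 8.
Done: 2 vertices remain (8, 10). Sequence = [2 9 9 9 5 2 7 8]

Answer: 2 9 9 9 5 2 7 8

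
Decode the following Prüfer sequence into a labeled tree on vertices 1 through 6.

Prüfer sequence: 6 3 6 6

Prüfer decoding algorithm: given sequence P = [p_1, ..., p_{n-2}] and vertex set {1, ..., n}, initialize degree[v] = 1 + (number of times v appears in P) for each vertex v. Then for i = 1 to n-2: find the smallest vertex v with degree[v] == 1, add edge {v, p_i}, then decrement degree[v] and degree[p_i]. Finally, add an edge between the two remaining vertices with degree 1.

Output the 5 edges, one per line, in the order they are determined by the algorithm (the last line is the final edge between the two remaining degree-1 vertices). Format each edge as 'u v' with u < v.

Answer: 1 6
2 3
3 6
4 6
5 6

Derivation:
Initial degrees: {1:1, 2:1, 3:2, 4:1, 5:1, 6:4}
Step 1: smallest deg-1 vertex = 1, p_1 = 6. Add edge {1,6}. Now deg[1]=0, deg[6]=3.
Step 2: smallest deg-1 vertex = 2, p_2 = 3. Add edge {2,3}. Now deg[2]=0, deg[3]=1.
Step 3: smallest deg-1 vertex = 3, p_3 = 6. Add edge {3,6}. Now deg[3]=0, deg[6]=2.
Step 4: smallest deg-1 vertex = 4, p_4 = 6. Add edge {4,6}. Now deg[4]=0, deg[6]=1.
Final: two remaining deg-1 vertices are 5, 6. Add edge {5,6}.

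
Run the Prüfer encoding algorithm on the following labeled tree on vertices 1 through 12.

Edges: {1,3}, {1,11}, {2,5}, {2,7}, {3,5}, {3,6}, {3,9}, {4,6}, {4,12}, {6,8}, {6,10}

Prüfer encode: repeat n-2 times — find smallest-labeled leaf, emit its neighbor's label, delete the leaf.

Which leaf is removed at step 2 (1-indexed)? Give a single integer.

Step 1: current leaves = {7,8,9,10,11,12}. Remove leaf 7 (neighbor: 2).
Step 2: current leaves = {2,8,9,10,11,12}. Remove leaf 2 (neighbor: 5).

Answer: 2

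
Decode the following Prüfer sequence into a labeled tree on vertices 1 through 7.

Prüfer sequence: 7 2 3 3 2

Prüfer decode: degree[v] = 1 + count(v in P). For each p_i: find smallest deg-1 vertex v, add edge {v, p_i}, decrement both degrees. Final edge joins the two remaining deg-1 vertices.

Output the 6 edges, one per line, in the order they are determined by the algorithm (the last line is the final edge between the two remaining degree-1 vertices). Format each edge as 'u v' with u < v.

Initial degrees: {1:1, 2:3, 3:3, 4:1, 5:1, 6:1, 7:2}
Step 1: smallest deg-1 vertex = 1, p_1 = 7. Add edge {1,7}. Now deg[1]=0, deg[7]=1.
Step 2: smallest deg-1 vertex = 4, p_2 = 2. Add edge {2,4}. Now deg[4]=0, deg[2]=2.
Step 3: smallest deg-1 vertex = 5, p_3 = 3. Add edge {3,5}. Now deg[5]=0, deg[3]=2.
Step 4: smallest deg-1 vertex = 6, p_4 = 3. Add edge {3,6}. Now deg[6]=0, deg[3]=1.
Step 5: smallest deg-1 vertex = 3, p_5 = 2. Add edge {2,3}. Now deg[3]=0, deg[2]=1.
Final: two remaining deg-1 vertices are 2, 7. Add edge {2,7}.

Answer: 1 7
2 4
3 5
3 6
2 3
2 7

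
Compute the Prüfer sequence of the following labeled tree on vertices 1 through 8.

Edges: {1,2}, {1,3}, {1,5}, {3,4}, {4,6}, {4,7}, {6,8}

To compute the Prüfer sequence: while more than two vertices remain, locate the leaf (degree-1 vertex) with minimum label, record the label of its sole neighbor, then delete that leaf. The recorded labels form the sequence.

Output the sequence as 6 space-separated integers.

Answer: 1 1 3 4 4 6

Derivation:
Step 1: leaves = {2,5,7,8}. Remove smallest leaf 2, emit neighbor 1.
Step 2: leaves = {5,7,8}. Remove smallest leaf 5, emit neighbor 1.
Step 3: leaves = {1,7,8}. Remove smallest leaf 1, emit neighbor 3.
Step 4: leaves = {3,7,8}. Remove smallest leaf 3, emit neighbor 4.
Step 5: leaves = {7,8}. Remove smallest leaf 7, emit neighbor 4.
Step 6: leaves = {4,8}. Remove smallest leaf 4, emit neighbor 6.
Done: 2 vertices remain (6, 8). Sequence = [1 1 3 4 4 6]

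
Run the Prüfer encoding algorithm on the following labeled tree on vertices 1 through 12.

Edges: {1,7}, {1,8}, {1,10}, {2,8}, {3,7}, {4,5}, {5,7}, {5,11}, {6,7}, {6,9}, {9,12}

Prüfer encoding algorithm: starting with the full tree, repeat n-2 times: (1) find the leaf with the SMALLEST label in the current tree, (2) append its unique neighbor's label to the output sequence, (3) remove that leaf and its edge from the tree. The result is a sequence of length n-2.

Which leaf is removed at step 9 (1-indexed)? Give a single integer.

Step 1: current leaves = {2,3,4,10,11,12}. Remove leaf 2 (neighbor: 8).
Step 2: current leaves = {3,4,8,10,11,12}. Remove leaf 3 (neighbor: 7).
Step 3: current leaves = {4,8,10,11,12}. Remove leaf 4 (neighbor: 5).
Step 4: current leaves = {8,10,11,12}. Remove leaf 8 (neighbor: 1).
Step 5: current leaves = {10,11,12}. Remove leaf 10 (neighbor: 1).
Step 6: current leaves = {1,11,12}. Remove leaf 1 (neighbor: 7).
Step 7: current leaves = {11,12}. Remove leaf 11 (neighbor: 5).
Step 8: current leaves = {5,12}. Remove leaf 5 (neighbor: 7).
Step 9: current leaves = {7,12}. Remove leaf 7 (neighbor: 6).

Answer: 7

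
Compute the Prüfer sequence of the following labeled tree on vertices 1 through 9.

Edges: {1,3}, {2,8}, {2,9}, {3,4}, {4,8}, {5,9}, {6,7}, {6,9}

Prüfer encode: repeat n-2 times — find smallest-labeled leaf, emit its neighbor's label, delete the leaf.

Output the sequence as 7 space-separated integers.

Step 1: leaves = {1,5,7}. Remove smallest leaf 1, emit neighbor 3.
Step 2: leaves = {3,5,7}. Remove smallest leaf 3, emit neighbor 4.
Step 3: leaves = {4,5,7}. Remove smallest leaf 4, emit neighbor 8.
Step 4: leaves = {5,7,8}. Remove smallest leaf 5, emit neighbor 9.
Step 5: leaves = {7,8}. Remove smallest leaf 7, emit neighbor 6.
Step 6: leaves = {6,8}. Remove smallest leaf 6, emit neighbor 9.
Step 7: leaves = {8,9}. Remove smallest leaf 8, emit neighbor 2.
Done: 2 vertices remain (2, 9). Sequence = [3 4 8 9 6 9 2]

Answer: 3 4 8 9 6 9 2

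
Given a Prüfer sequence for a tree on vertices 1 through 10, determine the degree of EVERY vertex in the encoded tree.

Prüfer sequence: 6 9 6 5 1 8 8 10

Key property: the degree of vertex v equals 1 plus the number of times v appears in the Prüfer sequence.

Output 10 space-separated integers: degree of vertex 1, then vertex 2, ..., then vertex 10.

p_1 = 6: count[6] becomes 1
p_2 = 9: count[9] becomes 1
p_3 = 6: count[6] becomes 2
p_4 = 5: count[5] becomes 1
p_5 = 1: count[1] becomes 1
p_6 = 8: count[8] becomes 1
p_7 = 8: count[8] becomes 2
p_8 = 10: count[10] becomes 1
Degrees (1 + count): deg[1]=1+1=2, deg[2]=1+0=1, deg[3]=1+0=1, deg[4]=1+0=1, deg[5]=1+1=2, deg[6]=1+2=3, deg[7]=1+0=1, deg[8]=1+2=3, deg[9]=1+1=2, deg[10]=1+1=2

Answer: 2 1 1 1 2 3 1 3 2 2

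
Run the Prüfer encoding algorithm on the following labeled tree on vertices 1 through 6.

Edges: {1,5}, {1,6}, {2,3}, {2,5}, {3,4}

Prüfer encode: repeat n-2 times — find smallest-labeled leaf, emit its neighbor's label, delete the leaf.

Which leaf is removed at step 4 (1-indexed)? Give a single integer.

Step 1: current leaves = {4,6}. Remove leaf 4 (neighbor: 3).
Step 2: current leaves = {3,6}. Remove leaf 3 (neighbor: 2).
Step 3: current leaves = {2,6}. Remove leaf 2 (neighbor: 5).
Step 4: current leaves = {5,6}. Remove leaf 5 (neighbor: 1).

Answer: 5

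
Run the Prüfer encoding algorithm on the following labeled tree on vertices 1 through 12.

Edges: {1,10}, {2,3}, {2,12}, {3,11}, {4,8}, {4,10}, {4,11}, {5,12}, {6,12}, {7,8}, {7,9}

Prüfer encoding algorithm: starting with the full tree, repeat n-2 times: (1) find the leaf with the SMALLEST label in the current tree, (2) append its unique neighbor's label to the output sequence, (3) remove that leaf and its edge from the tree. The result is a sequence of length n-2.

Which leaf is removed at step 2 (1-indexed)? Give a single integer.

Answer: 5

Derivation:
Step 1: current leaves = {1,5,6,9}. Remove leaf 1 (neighbor: 10).
Step 2: current leaves = {5,6,9,10}. Remove leaf 5 (neighbor: 12).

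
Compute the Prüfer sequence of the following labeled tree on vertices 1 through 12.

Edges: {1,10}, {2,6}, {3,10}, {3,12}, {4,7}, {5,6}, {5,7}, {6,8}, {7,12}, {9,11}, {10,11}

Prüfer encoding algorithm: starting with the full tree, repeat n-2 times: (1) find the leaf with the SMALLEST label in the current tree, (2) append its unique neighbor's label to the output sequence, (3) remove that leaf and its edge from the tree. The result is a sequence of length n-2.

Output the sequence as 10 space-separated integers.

Answer: 10 6 7 6 5 7 12 11 10 3

Derivation:
Step 1: leaves = {1,2,4,8,9}. Remove smallest leaf 1, emit neighbor 10.
Step 2: leaves = {2,4,8,9}. Remove smallest leaf 2, emit neighbor 6.
Step 3: leaves = {4,8,9}. Remove smallest leaf 4, emit neighbor 7.
Step 4: leaves = {8,9}. Remove smallest leaf 8, emit neighbor 6.
Step 5: leaves = {6,9}. Remove smallest leaf 6, emit neighbor 5.
Step 6: leaves = {5,9}. Remove smallest leaf 5, emit neighbor 7.
Step 7: leaves = {7,9}. Remove smallest leaf 7, emit neighbor 12.
Step 8: leaves = {9,12}. Remove smallest leaf 9, emit neighbor 11.
Step 9: leaves = {11,12}. Remove smallest leaf 11, emit neighbor 10.
Step 10: leaves = {10,12}. Remove smallest leaf 10, emit neighbor 3.
Done: 2 vertices remain (3, 12). Sequence = [10 6 7 6 5 7 12 11 10 3]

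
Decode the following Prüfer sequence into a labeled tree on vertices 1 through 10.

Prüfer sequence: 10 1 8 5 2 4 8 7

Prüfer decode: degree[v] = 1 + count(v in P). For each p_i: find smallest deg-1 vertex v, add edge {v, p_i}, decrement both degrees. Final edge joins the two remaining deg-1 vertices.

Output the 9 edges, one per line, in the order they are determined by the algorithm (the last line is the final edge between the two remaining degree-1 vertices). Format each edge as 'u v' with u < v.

Answer: 3 10
1 6
1 8
5 9
2 5
2 4
4 8
7 8
7 10

Derivation:
Initial degrees: {1:2, 2:2, 3:1, 4:2, 5:2, 6:1, 7:2, 8:3, 9:1, 10:2}
Step 1: smallest deg-1 vertex = 3, p_1 = 10. Add edge {3,10}. Now deg[3]=0, deg[10]=1.
Step 2: smallest deg-1 vertex = 6, p_2 = 1. Add edge {1,6}. Now deg[6]=0, deg[1]=1.
Step 3: smallest deg-1 vertex = 1, p_3 = 8. Add edge {1,8}. Now deg[1]=0, deg[8]=2.
Step 4: smallest deg-1 vertex = 9, p_4 = 5. Add edge {5,9}. Now deg[9]=0, deg[5]=1.
Step 5: smallest deg-1 vertex = 5, p_5 = 2. Add edge {2,5}. Now deg[5]=0, deg[2]=1.
Step 6: smallest deg-1 vertex = 2, p_6 = 4. Add edge {2,4}. Now deg[2]=0, deg[4]=1.
Step 7: smallest deg-1 vertex = 4, p_7 = 8. Add edge {4,8}. Now deg[4]=0, deg[8]=1.
Step 8: smallest deg-1 vertex = 8, p_8 = 7. Add edge {7,8}. Now deg[8]=0, deg[7]=1.
Final: two remaining deg-1 vertices are 7, 10. Add edge {7,10}.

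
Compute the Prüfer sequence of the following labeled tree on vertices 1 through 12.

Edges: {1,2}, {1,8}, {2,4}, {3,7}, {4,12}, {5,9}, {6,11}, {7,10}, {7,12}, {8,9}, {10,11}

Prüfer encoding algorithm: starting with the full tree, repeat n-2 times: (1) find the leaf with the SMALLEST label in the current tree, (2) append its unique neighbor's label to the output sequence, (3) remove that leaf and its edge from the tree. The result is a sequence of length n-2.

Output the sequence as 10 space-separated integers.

Step 1: leaves = {3,5,6}. Remove smallest leaf 3, emit neighbor 7.
Step 2: leaves = {5,6}. Remove smallest leaf 5, emit neighbor 9.
Step 3: leaves = {6,9}. Remove smallest leaf 6, emit neighbor 11.
Step 4: leaves = {9,11}. Remove smallest leaf 9, emit neighbor 8.
Step 5: leaves = {8,11}. Remove smallest leaf 8, emit neighbor 1.
Step 6: leaves = {1,11}. Remove smallest leaf 1, emit neighbor 2.
Step 7: leaves = {2,11}. Remove smallest leaf 2, emit neighbor 4.
Step 8: leaves = {4,11}. Remove smallest leaf 4, emit neighbor 12.
Step 9: leaves = {11,12}. Remove smallest leaf 11, emit neighbor 10.
Step 10: leaves = {10,12}. Remove smallest leaf 10, emit neighbor 7.
Done: 2 vertices remain (7, 12). Sequence = [7 9 11 8 1 2 4 12 10 7]

Answer: 7 9 11 8 1 2 4 12 10 7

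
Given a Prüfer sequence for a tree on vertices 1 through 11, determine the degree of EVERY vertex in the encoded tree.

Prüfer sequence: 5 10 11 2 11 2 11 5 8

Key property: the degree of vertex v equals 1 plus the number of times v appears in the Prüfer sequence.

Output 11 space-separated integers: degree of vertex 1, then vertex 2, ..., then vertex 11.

p_1 = 5: count[5] becomes 1
p_2 = 10: count[10] becomes 1
p_3 = 11: count[11] becomes 1
p_4 = 2: count[2] becomes 1
p_5 = 11: count[11] becomes 2
p_6 = 2: count[2] becomes 2
p_7 = 11: count[11] becomes 3
p_8 = 5: count[5] becomes 2
p_9 = 8: count[8] becomes 1
Degrees (1 + count): deg[1]=1+0=1, deg[2]=1+2=3, deg[3]=1+0=1, deg[4]=1+0=1, deg[5]=1+2=3, deg[6]=1+0=1, deg[7]=1+0=1, deg[8]=1+1=2, deg[9]=1+0=1, deg[10]=1+1=2, deg[11]=1+3=4

Answer: 1 3 1 1 3 1 1 2 1 2 4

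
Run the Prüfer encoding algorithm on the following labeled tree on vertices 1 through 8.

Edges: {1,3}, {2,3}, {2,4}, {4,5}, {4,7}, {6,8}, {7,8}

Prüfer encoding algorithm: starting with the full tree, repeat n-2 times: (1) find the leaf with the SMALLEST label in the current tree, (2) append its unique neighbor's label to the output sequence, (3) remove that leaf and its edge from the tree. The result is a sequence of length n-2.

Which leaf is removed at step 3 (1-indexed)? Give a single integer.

Step 1: current leaves = {1,5,6}. Remove leaf 1 (neighbor: 3).
Step 2: current leaves = {3,5,6}. Remove leaf 3 (neighbor: 2).
Step 3: current leaves = {2,5,6}. Remove leaf 2 (neighbor: 4).

Answer: 2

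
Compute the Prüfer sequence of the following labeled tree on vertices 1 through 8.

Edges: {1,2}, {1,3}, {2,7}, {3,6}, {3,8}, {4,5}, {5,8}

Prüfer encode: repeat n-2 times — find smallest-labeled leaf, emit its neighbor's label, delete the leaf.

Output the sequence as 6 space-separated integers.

Answer: 5 8 3 2 1 3

Derivation:
Step 1: leaves = {4,6,7}. Remove smallest leaf 4, emit neighbor 5.
Step 2: leaves = {5,6,7}. Remove smallest leaf 5, emit neighbor 8.
Step 3: leaves = {6,7,8}. Remove smallest leaf 6, emit neighbor 3.
Step 4: leaves = {7,8}. Remove smallest leaf 7, emit neighbor 2.
Step 5: leaves = {2,8}. Remove smallest leaf 2, emit neighbor 1.
Step 6: leaves = {1,8}. Remove smallest leaf 1, emit neighbor 3.
Done: 2 vertices remain (3, 8). Sequence = [5 8 3 2 1 3]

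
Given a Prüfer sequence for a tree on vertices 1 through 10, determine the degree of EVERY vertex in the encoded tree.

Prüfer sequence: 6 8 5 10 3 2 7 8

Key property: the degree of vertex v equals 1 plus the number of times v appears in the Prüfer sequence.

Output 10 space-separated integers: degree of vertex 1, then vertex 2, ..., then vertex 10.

Answer: 1 2 2 1 2 2 2 3 1 2

Derivation:
p_1 = 6: count[6] becomes 1
p_2 = 8: count[8] becomes 1
p_3 = 5: count[5] becomes 1
p_4 = 10: count[10] becomes 1
p_5 = 3: count[3] becomes 1
p_6 = 2: count[2] becomes 1
p_7 = 7: count[7] becomes 1
p_8 = 8: count[8] becomes 2
Degrees (1 + count): deg[1]=1+0=1, deg[2]=1+1=2, deg[3]=1+1=2, deg[4]=1+0=1, deg[5]=1+1=2, deg[6]=1+1=2, deg[7]=1+1=2, deg[8]=1+2=3, deg[9]=1+0=1, deg[10]=1+1=2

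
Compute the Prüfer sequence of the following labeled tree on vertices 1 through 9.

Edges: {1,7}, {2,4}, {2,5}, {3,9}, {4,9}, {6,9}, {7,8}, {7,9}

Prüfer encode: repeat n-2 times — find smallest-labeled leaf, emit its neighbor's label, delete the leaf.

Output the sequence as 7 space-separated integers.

Answer: 7 9 2 4 9 9 7

Derivation:
Step 1: leaves = {1,3,5,6,8}. Remove smallest leaf 1, emit neighbor 7.
Step 2: leaves = {3,5,6,8}. Remove smallest leaf 3, emit neighbor 9.
Step 3: leaves = {5,6,8}. Remove smallest leaf 5, emit neighbor 2.
Step 4: leaves = {2,6,8}. Remove smallest leaf 2, emit neighbor 4.
Step 5: leaves = {4,6,8}. Remove smallest leaf 4, emit neighbor 9.
Step 6: leaves = {6,8}. Remove smallest leaf 6, emit neighbor 9.
Step 7: leaves = {8,9}. Remove smallest leaf 8, emit neighbor 7.
Done: 2 vertices remain (7, 9). Sequence = [7 9 2 4 9 9 7]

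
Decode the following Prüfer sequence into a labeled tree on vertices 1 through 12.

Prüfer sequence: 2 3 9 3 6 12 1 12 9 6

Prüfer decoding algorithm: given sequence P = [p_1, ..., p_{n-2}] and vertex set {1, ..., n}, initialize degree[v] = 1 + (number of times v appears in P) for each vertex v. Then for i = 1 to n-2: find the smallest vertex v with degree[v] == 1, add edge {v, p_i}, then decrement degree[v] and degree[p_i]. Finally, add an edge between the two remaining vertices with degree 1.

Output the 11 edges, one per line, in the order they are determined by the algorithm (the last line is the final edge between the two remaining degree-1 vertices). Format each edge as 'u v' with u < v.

Initial degrees: {1:2, 2:2, 3:3, 4:1, 5:1, 6:3, 7:1, 8:1, 9:3, 10:1, 11:1, 12:3}
Step 1: smallest deg-1 vertex = 4, p_1 = 2. Add edge {2,4}. Now deg[4]=0, deg[2]=1.
Step 2: smallest deg-1 vertex = 2, p_2 = 3. Add edge {2,3}. Now deg[2]=0, deg[3]=2.
Step 3: smallest deg-1 vertex = 5, p_3 = 9. Add edge {5,9}. Now deg[5]=0, deg[9]=2.
Step 4: smallest deg-1 vertex = 7, p_4 = 3. Add edge {3,7}. Now deg[7]=0, deg[3]=1.
Step 5: smallest deg-1 vertex = 3, p_5 = 6. Add edge {3,6}. Now deg[3]=0, deg[6]=2.
Step 6: smallest deg-1 vertex = 8, p_6 = 12. Add edge {8,12}. Now deg[8]=0, deg[12]=2.
Step 7: smallest deg-1 vertex = 10, p_7 = 1. Add edge {1,10}. Now deg[10]=0, deg[1]=1.
Step 8: smallest deg-1 vertex = 1, p_8 = 12. Add edge {1,12}. Now deg[1]=0, deg[12]=1.
Step 9: smallest deg-1 vertex = 11, p_9 = 9. Add edge {9,11}. Now deg[11]=0, deg[9]=1.
Step 10: smallest deg-1 vertex = 9, p_10 = 6. Add edge {6,9}. Now deg[9]=0, deg[6]=1.
Final: two remaining deg-1 vertices are 6, 12. Add edge {6,12}.

Answer: 2 4
2 3
5 9
3 7
3 6
8 12
1 10
1 12
9 11
6 9
6 12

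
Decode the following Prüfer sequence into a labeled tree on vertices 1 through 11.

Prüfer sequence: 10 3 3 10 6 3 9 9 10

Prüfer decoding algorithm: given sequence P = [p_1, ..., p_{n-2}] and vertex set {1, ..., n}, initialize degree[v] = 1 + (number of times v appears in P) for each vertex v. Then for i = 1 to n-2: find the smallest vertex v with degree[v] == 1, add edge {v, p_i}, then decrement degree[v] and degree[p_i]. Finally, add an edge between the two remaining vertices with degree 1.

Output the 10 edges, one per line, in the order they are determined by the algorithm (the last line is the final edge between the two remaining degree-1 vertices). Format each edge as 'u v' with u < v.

Initial degrees: {1:1, 2:1, 3:4, 4:1, 5:1, 6:2, 7:1, 8:1, 9:3, 10:4, 11:1}
Step 1: smallest deg-1 vertex = 1, p_1 = 10. Add edge {1,10}. Now deg[1]=0, deg[10]=3.
Step 2: smallest deg-1 vertex = 2, p_2 = 3. Add edge {2,3}. Now deg[2]=0, deg[3]=3.
Step 3: smallest deg-1 vertex = 4, p_3 = 3. Add edge {3,4}. Now deg[4]=0, deg[3]=2.
Step 4: smallest deg-1 vertex = 5, p_4 = 10. Add edge {5,10}. Now deg[5]=0, deg[10]=2.
Step 5: smallest deg-1 vertex = 7, p_5 = 6. Add edge {6,7}. Now deg[7]=0, deg[6]=1.
Step 6: smallest deg-1 vertex = 6, p_6 = 3. Add edge {3,6}. Now deg[6]=0, deg[3]=1.
Step 7: smallest deg-1 vertex = 3, p_7 = 9. Add edge {3,9}. Now deg[3]=0, deg[9]=2.
Step 8: smallest deg-1 vertex = 8, p_8 = 9. Add edge {8,9}. Now deg[8]=0, deg[9]=1.
Step 9: smallest deg-1 vertex = 9, p_9 = 10. Add edge {9,10}. Now deg[9]=0, deg[10]=1.
Final: two remaining deg-1 vertices are 10, 11. Add edge {10,11}.

Answer: 1 10
2 3
3 4
5 10
6 7
3 6
3 9
8 9
9 10
10 11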